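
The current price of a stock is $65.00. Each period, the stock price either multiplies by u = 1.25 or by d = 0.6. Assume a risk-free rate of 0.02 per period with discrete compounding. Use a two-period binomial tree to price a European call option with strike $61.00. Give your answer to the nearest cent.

Risk-neutral probability p = (1 + 0.02 − 0.6)/(1.25 − 0.6) = 0.4200/0.6500 = 0.6462
Terminal stock prices: S_uu = 101.6, S_ud = 48.75, S_dd = 23.4
Terminal payoffs (S − K): max(40.56, 0) = 40.56, max(-12.25, 0) = 0, max(-37.6, 0) = 0
Node u (S = 81.25): V_u = 1/1.02·[0.6462·40.5625 + 0.3538·0.0000] = 25.6957
Node d (S = 39): V_d = 1/1.02·[0.6462·0.0000 + 0.3538·0.0000] = 0.0000
Node 0 (S = 65): V_0 = 1/1.02·[0.6462·25.6957 + 0.3538·0.0000] = 16.2778

$16.28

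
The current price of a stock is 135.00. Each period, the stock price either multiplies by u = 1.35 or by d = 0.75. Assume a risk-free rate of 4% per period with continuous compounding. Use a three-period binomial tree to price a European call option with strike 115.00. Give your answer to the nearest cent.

Risk-neutral probability p = (e^0.04 − 0.75)/(1.35 − 0.75) = 0.2908/0.6000 = 0.4847
Terminal stock prices: S_uuu = 332.2, S_uud = 184.5, S_udd = 102.5, S_ddd = 56.95
Terminal payoffs (S − K): max(217.2, 0) = 217.2, max(69.53, 0) = 69.53, max(-12.48, 0) = 0, max(-58.05, 0) = 0
Node uu (S = 246): V_uu = e^(−0.04)·[0.4847·217.1506 + 0.5153·69.5281] = 135.5467
Node ud (S = 136.7): V_ud = e^(−0.04)·[0.4847·69.5281 + 0.5153·0.0000] = 32.3778
Node dd (S = 75.94): V_dd = e^(−0.04)·[0.4847·0.0000 + 0.5153·0.0000] = 0.0000
Node u (S = 182.2): V_u = e^(−0.04)·[0.4847·135.5467 + 0.5153·32.3778] = 79.1520
Node d (S = 101.2): V_d = e^(−0.04)·[0.4847·32.3778 + 0.5153·0.0000] = 15.0777
Node 0 (S = 135): V_0 = e^(−0.04)·[0.4847·79.1520 + 0.5153·15.0777] = 44.3246

44.32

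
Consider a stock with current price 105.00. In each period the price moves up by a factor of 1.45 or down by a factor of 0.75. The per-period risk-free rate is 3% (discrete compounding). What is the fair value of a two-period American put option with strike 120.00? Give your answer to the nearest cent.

Risk-neutral probability p = (1 + 0.03 − 0.75)/(1.45 − 0.75) = 0.2800/0.7000 = 0.4000
Terminal stock prices: S_uu = 220.8, S_ud = 114.2, S_dd = 59.06
Terminal payoffs (K − S): max(-100.8, 0) = 0, max(5.812, 0) = 5.812, max(60.94, 0) = 60.94
Node u (S = 152.2): continuation = 1/1.03·[0.4000·0.0000 + 0.6000·5.8125] = 3.3859; exercise value = 0.0000 ≤ continuation, so V_u = 3.3859
Node d (S = 78.75): continuation = 1/1.03·[0.4000·5.8125 + 0.6000·60.9375] = 37.7549; exercise value = 41.2500 > continuation, so V_d = 41.2500 (exercise)
Node 0 (S = 105): continuation = 1/1.03·[0.4000·3.3859 + 0.6000·41.2500] = 25.3440; exercise value = 15.0000 ≤ continuation, so V_0 = 25.3440

25.34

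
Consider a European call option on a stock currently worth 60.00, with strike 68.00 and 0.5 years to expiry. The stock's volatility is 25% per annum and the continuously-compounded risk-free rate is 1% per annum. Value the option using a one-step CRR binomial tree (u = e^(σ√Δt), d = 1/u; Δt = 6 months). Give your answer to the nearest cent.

CRR parameters: u = e^(σ√Δt) = e^(0.25·√0.5) = 1.1934, d = 1/u = 0.8380
Per-period rate: rΔt = 0.01·0.5 = 0.005, so R = e^0.005 = 1.0050
Risk-neutral probability p = (e^0.005 − 0.8380)/(1.1934 − 0.8380) = 0.1670/0.3554 = 0.4700
Terminal stock prices: S_u = 71.6, S_d = 50.28
Terminal payoffs (S − K): max(3.602, 0) = 3.602, max(-17.72, 0) = 0
Node 0 (S = 60): V_0 = e^(−0.005)·[0.4700·3.6019 + 0.5300·0.0000] = 1.6845

1.68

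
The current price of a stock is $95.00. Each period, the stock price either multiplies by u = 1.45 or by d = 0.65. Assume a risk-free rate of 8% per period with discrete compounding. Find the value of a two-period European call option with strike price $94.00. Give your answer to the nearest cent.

$26.19

Risk-neutral probability p = (1 + 0.08 − 0.65)/(1.45 − 0.65) = 0.4300/0.8000 = 0.5375
Terminal stock prices: S_uu = 199.7, S_ud = 89.54, S_dd = 40.14
Terminal payoffs (S − K): max(105.7, 0) = 105.7, max(-4.462, 0) = 0, max(-53.86, 0) = 0
Node u (S = 137.8): V_u = 1/1.08·[0.5375·105.7375 + 0.4625·0.0000] = 52.6240
Node d (S = 61.75): V_d = 1/1.08·[0.5375·0.0000 + 0.4625·0.0000] = 0.0000
Node 0 (S = 95): V_0 = 1/1.08·[0.5375·52.6240 + 0.4625·0.0000] = 26.1902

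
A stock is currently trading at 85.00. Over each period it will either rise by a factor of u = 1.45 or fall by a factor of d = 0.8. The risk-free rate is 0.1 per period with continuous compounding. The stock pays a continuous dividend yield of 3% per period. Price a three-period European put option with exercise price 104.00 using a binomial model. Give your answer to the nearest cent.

16.67

Per-period risk-free factor R = e^0.1 = 1.1052; dividend-adjusted growth = e^(0.1−0.03) = 1.0725.
Risk-neutral probability p = (1.0725 − 0.8)/(1.45 − 0.8) = 0.2725/0.6500 = 0.4192
Terminal stock prices: S_uuu = 259.1, S_uud = 143, S_udd = 78.88, S_ddd = 43.52
Terminal payoffs (K − S): max(-155.1, 0) = 0, max(-38.97, 0) = 0, max(25.12, 0) = 25.12, max(60.48, 0) = 60.48
Node uu (S = 178.7): V_uu = e^(−0.1)·[0.4192·0.0000 + 0.5808·0.0000] = 0.0000
Node ud (S = 98.6): V_ud = e^(−0.1)·[0.4192·0.0000 + 0.5808·25.1200] = 13.2003
Node dd (S = 54.4): V_dd = e^(−0.1)·[0.4192·25.1200 + 0.5808·60.4800] = 41.3109
Node u (S = 123.2): V_u = e^(−0.1)·[0.4192·0.0000 + 0.5808·13.2003] = 6.9366
Node d (S = 68): V_d = e^(−0.1)·[0.4192·13.2003 + 0.5808·41.3109] = 26.7160
Node 0 (S = 85): V_0 = e^(−0.1)·[0.4192·6.9366 + 0.5808·26.7160] = 16.6704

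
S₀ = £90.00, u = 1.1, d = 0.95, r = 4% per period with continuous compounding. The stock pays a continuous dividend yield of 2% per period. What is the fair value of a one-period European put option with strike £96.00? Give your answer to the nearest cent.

£5.37

Per-period risk-free factor R = e^0.04 = 1.0408; dividend-adjusted growth = e^(0.04−0.02) = 1.0202.
Risk-neutral probability p = (1.0202 − 0.95)/(1.1 − 0.95) = 0.0702/0.1500 = 0.4680
Terminal stock prices: S_u = 99, S_d = 85.5
Terminal payoffs (K − S): max(-3, 0) = 0, max(10.5, 0) = 10.5
Node 0 (S = 90): V_0 = e^(−0.04)·[0.4680·0.0000 + 0.5320·10.5000] = 5.3669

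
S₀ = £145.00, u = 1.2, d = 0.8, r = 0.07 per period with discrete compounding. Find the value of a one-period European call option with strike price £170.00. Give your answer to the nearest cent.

£2.52

Risk-neutral probability p = (1 + 0.07 − 0.8)/(1.2 − 0.8) = 0.2700/0.4000 = 0.6750
Terminal stock prices: S_u = 174, S_d = 116
Terminal payoffs (S − K): max(4, 0) = 4, max(-54, 0) = 0
Node 0 (S = 145): V_0 = 1/1.07·[0.6750·4.0000 + 0.3250·0.0000] = 2.5234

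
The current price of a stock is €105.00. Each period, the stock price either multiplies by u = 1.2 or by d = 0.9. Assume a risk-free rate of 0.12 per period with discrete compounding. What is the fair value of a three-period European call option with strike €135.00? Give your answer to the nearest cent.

€13.37

Risk-neutral probability p = (1 + 0.12 − 0.9)/(1.2 − 0.9) = 0.2200/0.3000 = 0.7333
Terminal stock prices: S_uuu = 181.4, S_uud = 136.1, S_udd = 102.1, S_ddd = 76.55
Terminal payoffs (S − K): max(46.44, 0) = 46.44, max(1.08, 0) = 1.08, max(-32.94, 0) = 0, max(-58.45, 0) = 0
Node uu (S = 151.2): V_uu = 1/1.12·[0.7333·46.4400 + 0.2667·1.0800] = 30.6643
Node ud (S = 113.4): V_ud = 1/1.12·[0.7333·1.0800 + 0.2667·0.0000] = 0.7071
Node dd (S = 85.05): V_dd = 1/1.12·[0.7333·0.0000 + 0.2667·0.0000] = 0.0000
Node u (S = 126): V_u = 1/1.12·[0.7333·30.6643 + 0.2667·0.7071] = 20.2462
Node d (S = 94.5): V_d = 1/1.12·[0.7333·0.7071 + 0.2667·0.0000] = 0.4630
Node 0 (S = 105): V_0 = 1/1.12·[0.7333·20.2462 + 0.2667·0.4630] = 13.3667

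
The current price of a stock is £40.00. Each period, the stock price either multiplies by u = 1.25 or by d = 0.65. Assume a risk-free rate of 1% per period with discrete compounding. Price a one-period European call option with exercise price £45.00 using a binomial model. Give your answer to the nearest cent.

Risk-neutral probability p = (1 + 0.01 − 0.65)/(1.25 − 0.65) = 0.3600/0.6000 = 0.6000
Terminal stock prices: S_u = 50, S_d = 26
Terminal payoffs (S − K): max(5, 0) = 5, max(-19, 0) = 0
Node 0 (S = 40): V_0 = 1/1.01·[0.6000·5.0000 + 0.4000·0.0000] = 2.9703

£2.97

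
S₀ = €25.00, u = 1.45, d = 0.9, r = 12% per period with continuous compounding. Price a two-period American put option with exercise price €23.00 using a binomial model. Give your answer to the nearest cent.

Risk-neutral probability p = (e^0.12 − 0.9)/(1.45 − 0.9) = 0.2275/0.5500 = 0.4136
Terminal stock prices: S_uu = 52.56, S_ud = 32.62, S_dd = 20.25
Terminal payoffs (K − S): max(-29.56, 0) = 0, max(-9.625, 0) = 0, max(2.75, 0) = 2.75
Node u (S = 36.25): continuation = e^(−0.12)·[0.4136·0.0000 + 0.5864·0.0000] = 0.0000; exercise value = 0.0000 ≤ continuation, so V_u = 0.0000
Node d (S = 22.5): continuation = e^(−0.12)·[0.4136·0.0000 + 0.5864·2.7500] = 1.4302; exercise value = 0.5000 ≤ continuation, so V_d = 1.4302
Node 0 (S = 25): continuation = e^(−0.12)·[0.4136·0.0000 + 0.5864·1.4302] = 0.7438; exercise value = 0.0000 ≤ continuation, so V_0 = 0.7438

€0.74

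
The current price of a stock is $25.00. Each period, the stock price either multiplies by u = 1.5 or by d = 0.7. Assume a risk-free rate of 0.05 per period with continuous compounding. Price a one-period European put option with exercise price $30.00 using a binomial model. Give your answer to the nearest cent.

Risk-neutral probability p = (e^0.05 − 0.7)/(1.5 − 0.7) = 0.3513/0.8000 = 0.4391
Terminal stock prices: S_u = 37.5, S_d = 17.5
Terminal payoffs (K − S): max(-7.5, 0) = 0, max(12.5, 0) = 12.5
Node 0 (S = 25): V_0 = e^(−0.05)·[0.4391·0.0000 + 0.5609·12.5000] = 6.6694

$6.67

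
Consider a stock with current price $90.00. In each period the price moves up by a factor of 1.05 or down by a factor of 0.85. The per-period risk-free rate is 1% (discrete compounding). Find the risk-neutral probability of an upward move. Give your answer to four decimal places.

Risk-neutral probability p = (1 + 0.01 − 0.85)/(1.05 − 0.85) = 0.1600/0.2000 = 0.8000

p = 0.8000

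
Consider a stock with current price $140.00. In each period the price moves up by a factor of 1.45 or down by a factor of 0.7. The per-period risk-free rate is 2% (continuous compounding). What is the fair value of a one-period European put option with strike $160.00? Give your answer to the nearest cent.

Risk-neutral probability p = (e^0.02 − 0.7)/(1.45 − 0.7) = 0.3202/0.7500 = 0.4269
Terminal stock prices: S_u = 203, S_d = 98
Terminal payoffs (K − S): max(-43, 0) = 0, max(62, 0) = 62
Node 0 (S = 140): V_0 = e^(−0.02)·[0.4269·0.0000 + 0.5731·62.0000] = 34.8265

$34.83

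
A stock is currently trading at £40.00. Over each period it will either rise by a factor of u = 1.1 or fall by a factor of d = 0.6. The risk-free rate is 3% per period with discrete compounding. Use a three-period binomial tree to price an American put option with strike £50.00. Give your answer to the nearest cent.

Risk-neutral probability p = (1 + 0.03 − 0.6)/(1.1 − 0.6) = 0.4300/0.5000 = 0.8600
Terminal stock prices: S_uuu = 53.24, S_uud = 29.04, S_udd = 15.84, S_ddd = 8.64
Terminal payoffs (K − S): max(-3.24, 0) = 0, max(20.96, 0) = 20.96, max(34.16, 0) = 34.16, max(41.36, 0) = 41.36
Node uu (S = 48.4): continuation = 1/1.03·[0.8600·0.0000 + 0.1400·20.9600] = 2.8489; exercise value = 1.6000 ≤ continuation, so V_uu = 2.8489
Node ud (S = 26.4): continuation = 1/1.03·[0.8600·20.9600 + 0.1400·34.1600] = 22.1437; exercise value = 23.6000 > continuation, so V_ud = 23.6000 (exercise)
Node dd (S = 14.4): continuation = 1/1.03·[0.8600·34.1600 + 0.1400·41.3600] = 34.1437; exercise value = 35.6000 > continuation, so V_dd = 35.6000 (exercise)
Node u (S = 44): continuation = 1/1.03·[0.8600·2.8489 + 0.1400·23.6000] = 5.5865; exercise value = 6.0000 > continuation, so V_u = 6.0000 (exercise)
Node d (S = 24): continuation = 1/1.03·[0.8600·23.6000 + 0.1400·35.6000] = 24.5437; exercise value = 26.0000 > continuation, so V_d = 26.0000 (exercise)
Node 0 (S = 40): continuation = 1/1.03·[0.8600·6.0000 + 0.1400·26.0000] = 8.5437; exercise value = 10.0000 > continuation, so V_0 = 10.0000 (exercise)

£10.00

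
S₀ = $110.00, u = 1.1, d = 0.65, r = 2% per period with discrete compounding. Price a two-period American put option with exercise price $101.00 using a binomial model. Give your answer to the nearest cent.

Risk-neutral probability p = (1 + 0.02 − 0.65)/(1.1 − 0.65) = 0.3700/0.4500 = 0.8222
Terminal stock prices: S_uu = 133.1, S_ud = 78.65, S_dd = 46.48
Terminal payoffs (K − S): max(-32.1, 0) = 0, max(22.35, 0) = 22.35, max(54.52, 0) = 54.52
Node u (S = 121): continuation = 1/1.02·[0.8222·0.0000 + 0.1778·22.3500] = 3.8954; exercise value = 0.0000 ≤ continuation, so V_u = 3.8954
Node d (S = 71.5): continuation = 1/1.02·[0.8222·22.3500 + 0.1778·54.5250] = 27.5196; exercise value = 29.5000 > continuation, so V_d = 29.5000 (exercise)
Node 0 (S = 110): continuation = 1/1.02·[0.8222·3.8954 + 0.1778·29.5000] = 8.2817; exercise value = 0.0000 ≤ continuation, so V_0 = 8.2817

$8.28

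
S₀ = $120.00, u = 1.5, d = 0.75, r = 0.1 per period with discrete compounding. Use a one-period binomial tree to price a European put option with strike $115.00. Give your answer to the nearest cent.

Risk-neutral probability p = (1 + 0.1 − 0.75)/(1.5 − 0.75) = 0.3500/0.7500 = 0.4667
Terminal stock prices: S_u = 180, S_d = 90
Terminal payoffs (K − S): max(-65, 0) = 0, max(25, 0) = 25
Node 0 (S = 120): V_0 = 1/1.1·[0.4667·0.0000 + 0.5333·25.0000] = 12.1212

$12.12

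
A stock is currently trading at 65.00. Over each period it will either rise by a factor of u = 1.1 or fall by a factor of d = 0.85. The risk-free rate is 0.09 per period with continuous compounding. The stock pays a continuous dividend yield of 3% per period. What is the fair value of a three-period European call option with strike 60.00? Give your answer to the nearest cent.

Per-period risk-free factor R = e^0.09 = 1.0942; dividend-adjusted growth = e^(0.09−0.03) = 1.0618.
Risk-neutral probability p = (1.0618 − 0.85)/(1.1 − 0.85) = 0.2118/0.2500 = 0.8473
Terminal stock prices: S_uuu = 86.52, S_uud = 66.85, S_udd = 51.66, S_ddd = 39.92
Terminal payoffs (S − K): max(26.52, 0) = 26.52, max(6.853, 0) = 6.853, max(-8.341, 0) = 0, max(-20.08, 0) = 0
Node uu (S = 78.65): V_uu = e^(−0.09)·[0.8473·26.5150 + 0.1527·6.8525] = 21.4897
Node ud (S = 60.77): V_ud = e^(−0.09)·[0.8473·6.8525 + 0.1527·0.0000] = 5.3067
Node dd (S = 46.96): V_dd = e^(−0.09)·[0.8473·0.0000 + 0.1527·0.0000] = 0.0000
Node u (S = 71.5): V_u = e^(−0.09)·[0.8473·21.4897 + 0.1527·5.3067] = 17.3823
Node d (S = 55.25): V_d = e^(−0.09)·[0.8473·5.3067 + 0.1527·0.0000] = 4.1096
Node 0 (S = 65): V_0 = e^(−0.09)·[0.8473·17.3823 + 0.1527·4.1096] = 14.0345

14.03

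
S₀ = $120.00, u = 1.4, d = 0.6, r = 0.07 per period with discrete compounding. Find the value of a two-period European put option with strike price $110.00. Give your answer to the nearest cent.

$13.82

Risk-neutral probability p = (1 + 0.07 − 0.6)/(1.4 − 0.6) = 0.4700/0.8000 = 0.5875
Terminal stock prices: S_uu = 235.2, S_ud = 100.8, S_dd = 43.2
Terminal payoffs (K − S): max(-125.2, 0) = 0, max(9.2, 0) = 9.2, max(66.8, 0) = 66.8
Node u (S = 168): V_u = 1/1.07·[0.5875·0.0000 + 0.4125·9.2000] = 3.5467
Node d (S = 72): V_d = 1/1.07·[0.5875·9.2000 + 0.4125·66.8000] = 30.8037
Node 0 (S = 120): V_0 = 1/1.07·[0.5875·3.5467 + 0.4125·30.8037] = 13.8227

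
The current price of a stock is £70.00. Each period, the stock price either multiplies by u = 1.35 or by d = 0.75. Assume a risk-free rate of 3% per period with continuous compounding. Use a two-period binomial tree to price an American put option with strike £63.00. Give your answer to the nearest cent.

Risk-neutral probability p = (e^0.03 − 0.75)/(1.35 − 0.75) = 0.2805/0.6000 = 0.4674
Terminal stock prices: S_uu = 127.6, S_ud = 70.88, S_dd = 39.38
Terminal payoffs (K − S): max(-64.58, 0) = 0, max(-7.875, 0) = 0, max(23.62, 0) = 23.62
Node u (S = 94.5): continuation = e^(−0.03)·[0.4674·0.0000 + 0.5326·0.0000] = 0.0000; exercise value = 0.0000 ≤ continuation, so V_u = 0.0000
Node d (S = 52.5): continuation = e^(−0.03)·[0.4674·0.0000 + 0.5326·23.6250] = 12.2102; exercise value = 10.5000 ≤ continuation, so V_d = 12.2102
Node 0 (S = 70): continuation = e^(−0.03)·[0.4674·0.0000 + 0.5326·12.2102] = 6.3107; exercise value = 0.0000 ≤ continuation, so V_0 = 6.3107

£6.31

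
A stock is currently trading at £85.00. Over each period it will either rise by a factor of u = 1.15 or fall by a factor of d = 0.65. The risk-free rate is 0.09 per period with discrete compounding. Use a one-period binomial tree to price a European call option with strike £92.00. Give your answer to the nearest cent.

£4.64

Risk-neutral probability p = (1 + 0.09 − 0.65)/(1.15 − 0.65) = 0.4400/0.5000 = 0.8800
Terminal stock prices: S_u = 97.75, S_d = 55.25
Terminal payoffs (S − K): max(5.75, 0) = 5.75, max(-36.75, 0) = 0
Node 0 (S = 85): V_0 = 1/1.09·[0.8800·5.7500 + 0.1200·0.0000] = 4.6422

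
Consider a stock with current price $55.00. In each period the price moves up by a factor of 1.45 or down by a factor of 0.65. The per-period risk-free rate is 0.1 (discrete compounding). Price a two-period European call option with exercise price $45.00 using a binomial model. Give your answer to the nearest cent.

Risk-neutral probability p = (1 + 0.1 − 0.65)/(1.45 − 0.65) = 0.4500/0.8000 = 0.5625
Terminal stock prices: S_uu = 115.6, S_ud = 51.84, S_dd = 23.24
Terminal payoffs (S − K): max(70.64, 0) = 70.64, max(6.837, 0) = 6.837, max(-21.76, 0) = 0
Node u (S = 79.75): V_u = 1/1.1·[0.5625·70.6375 + 0.4375·6.8375] = 38.8409
Node d (S = 35.75): V_d = 1/1.1·[0.5625·6.8375 + 0.4375·0.0000] = 3.4964
Node 0 (S = 55): V_0 = 1/1.1·[0.5625·38.8409 + 0.4375·3.4964] = 21.2525

$21.25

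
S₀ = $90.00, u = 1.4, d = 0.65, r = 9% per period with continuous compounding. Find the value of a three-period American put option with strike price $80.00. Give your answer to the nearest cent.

Risk-neutral probability p = (e^0.09 − 0.65)/(1.4 − 0.65) = 0.4442/0.7500 = 0.5922
Terminal stock prices: S_uuu = 247, S_uud = 114.7, S_udd = 53.23, S_ddd = 24.72
Terminal payoffs (K − S): max(-167, 0) = 0, max(-34.66, 0) = 0, max(26.77, 0) = 26.77, max(55.28, 0) = 55.28
Node uu (S = 176.4): continuation = e^(−0.09)·[0.5922·0.0000 + 0.4078·0.0000] = 0.0000; exercise value = 0.0000 ≤ continuation, so V_uu = 0.0000
Node ud (S = 81.9): continuation = e^(−0.09)·[0.5922·0.0000 + 0.4078·26.7650] = 9.9746; exercise value = 0.0000 ≤ continuation, so V_ud = 9.9746
Node dd (S = 38.03): continuation = e^(−0.09)·[0.5922·26.7650 + 0.4078·55.2837] = 35.0895; exercise value = 41.9750 > continuation, so V_dd = 41.9750 (exercise)
Node u (S = 126): continuation = e^(−0.09)·[0.5922·0.0000 + 0.4078·9.9746] = 3.7172; exercise value = 0.0000 ≤ continuation, so V_u = 3.7172
Node d (S = 58.5): continuation = e^(−0.09)·[0.5922·9.9746 + 0.4078·41.9750] = 21.0417; exercise value = 21.5000 > continuation, so V_d = 21.5000 (exercise)
Node 0 (S = 90): continuation = e^(−0.09)·[0.5922·3.7172 + 0.4078·21.5000] = 10.0244; exercise value = 0.0000 ≤ continuation, so V_0 = 10.0244

$10.02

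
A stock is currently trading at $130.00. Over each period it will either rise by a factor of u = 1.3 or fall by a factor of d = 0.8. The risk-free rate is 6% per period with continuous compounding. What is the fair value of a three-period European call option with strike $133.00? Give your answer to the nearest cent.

$32.30

Risk-neutral probability p = (e^0.06 − 0.8)/(1.3 − 0.8) = 0.2618/0.5000 = 0.5237
Terminal stock prices: S_uuu = 285.6, S_uud = 175.8, S_udd = 108.2, S_ddd = 66.56
Terminal payoffs (S − K): max(152.6, 0) = 152.6, max(42.76, 0) = 42.76, max(-24.84, 0) = 0, max(-66.44, 0) = 0
Node uu (S = 219.7): V_uu = e^(−0.06)·[0.5237·152.6100 + 0.4763·42.7600] = 94.4453
Node ud (S = 135.2): V_ud = e^(−0.06)·[0.5237·42.7600 + 0.4763·0.0000] = 21.0882
Node dd (S = 83.2): V_dd = e^(−0.06)·[0.5237·0.0000 + 0.4763·0.0000] = 0.0000
Node u (S = 169): V_u = e^(−0.06)·[0.5237·94.4453 + 0.4763·21.0882] = 56.0382
Node d (S = 104): V_d = e^(−0.06)·[0.5237·21.0882 + 0.4763·0.0000] = 10.4002
Node 0 (S = 130): V_0 = e^(−0.06)·[0.5237·56.0382 + 0.4763·10.4002] = 32.3021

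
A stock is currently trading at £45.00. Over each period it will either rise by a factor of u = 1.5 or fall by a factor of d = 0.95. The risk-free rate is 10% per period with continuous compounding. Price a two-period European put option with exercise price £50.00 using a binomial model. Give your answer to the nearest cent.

Risk-neutral probability p = (e^0.1 − 0.95)/(1.5 − 0.95) = 0.1552/0.5500 = 0.2821
Terminal stock prices: S_uu = 101.2, S_ud = 64.12, S_dd = 40.61
Terminal payoffs (K − S): max(-51.25, 0) = 0, max(-14.12, 0) = 0, max(9.388, 0) = 9.388
Node u (S = 67.5): V_u = e^(−0.1)·[0.2821·0.0000 + 0.7179·0.0000] = 0.0000
Node d (S = 42.75): V_d = e^(−0.1)·[0.2821·0.0000 + 0.7179·9.3875] = 6.0977
Node 0 (S = 45): V_0 = e^(−0.1)·[0.2821·0.0000 + 0.7179·6.0977] = 3.9608

£3.96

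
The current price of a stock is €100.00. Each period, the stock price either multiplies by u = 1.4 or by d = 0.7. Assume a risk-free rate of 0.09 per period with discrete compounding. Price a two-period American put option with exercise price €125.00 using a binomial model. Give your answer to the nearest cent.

Risk-neutral probability p = (1 + 0.09 − 0.7)/(1.4 − 0.7) = 0.3900/0.7000 = 0.5571
Terminal stock prices: S_uu = 196, S_ud = 98, S_dd = 49
Terminal payoffs (K − S): max(-71, 0) = 0, max(27, 0) = 27, max(76, 0) = 76
Node u (S = 140): continuation = 1/1.09·[0.5571·0.0000 + 0.4429·27.0000] = 10.9699; exercise value = 0.0000 ≤ continuation, so V_u = 10.9699
Node d (S = 70): continuation = 1/1.09·[0.5571·27.0000 + 0.4429·76.0000] = 44.6789; exercise value = 55.0000 > continuation, so V_d = 55.0000 (exercise)
Node 0 (S = 100): continuation = 1/1.09·[0.5571·10.9699 + 0.4429·55.0000] = 27.9531; exercise value = 25.0000 ≤ continuation, so V_0 = 27.9531

€27.95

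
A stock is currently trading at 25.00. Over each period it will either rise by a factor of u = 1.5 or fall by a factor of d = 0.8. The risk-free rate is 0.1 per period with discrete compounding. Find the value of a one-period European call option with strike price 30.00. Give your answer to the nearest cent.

2.92

Risk-neutral probability p = (1 + 0.1 − 0.8)/(1.5 − 0.8) = 0.3000/0.7000 = 0.4286
Terminal stock prices: S_u = 37.5, S_d = 20
Terminal payoffs (S − K): max(7.5, 0) = 7.5, max(-10, 0) = 0
Node 0 (S = 25): V_0 = 1/1.1·[0.4286·7.5000 + 0.5714·0.0000] = 2.9221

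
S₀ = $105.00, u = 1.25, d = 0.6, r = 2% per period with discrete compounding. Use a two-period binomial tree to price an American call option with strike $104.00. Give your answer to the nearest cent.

$24.10

Risk-neutral probability p = (1 + 0.02 − 0.6)/(1.25 − 0.6) = 0.4200/0.6500 = 0.6462
Terminal stock prices: S_uu = 164.1, S_ud = 78.75, S_dd = 37.8
Terminal payoffs (S − K): max(60.06, 0) = 60.06, max(-25.25, 0) = 0, max(-66.2, 0) = 0
Node u (S = 131.2): continuation = 1/1.02·[0.6462·60.0625 + 0.3538·0.0000] = 38.0486; exercise value = 27.2500 ≤ continuation, so V_u = 38.0486
Node d (S = 63): continuation = 1/1.02·[0.6462·0.0000 + 0.3538·0.0000] = 0.0000; exercise value = 0.0000 ≤ continuation, so V_d = 0.0000
Node 0 (S = 105): continuation = 1/1.02·[0.6462·38.0486 + 0.3538·0.0000] = 24.1032; exercise value = 1.0000 ≤ continuation, so V_0 = 24.1032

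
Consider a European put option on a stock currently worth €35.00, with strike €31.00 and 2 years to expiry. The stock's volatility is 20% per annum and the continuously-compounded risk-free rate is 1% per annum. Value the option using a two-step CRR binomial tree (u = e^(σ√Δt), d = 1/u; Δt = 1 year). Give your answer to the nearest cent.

CRR parameters: u = e^(σ√Δt) = e^(0.2·√1) = 1.2214, d = 1/u = 0.8187
Per-period rate: rΔt = 0.01·1 = 0.01, so R = e^0.01 = 1.0101
Risk-neutral probability p = (e^0.01 − 0.8187)/(1.2214 − 0.8187) = 0.1913/0.4027 = 0.4751
Terminal stock prices: S_uu = 52.21, S_ud = 35, S_dd = 23.46
Terminal payoffs (K − S): max(-21.21, 0) = 0, max(-4, 0) = 0, max(7.539, 0) = 7.539
Node u (S = 42.75): V_u = e^(−0.01)·[0.4751·0.0000 + 0.5249·0.0000] = 0.0000
Node d (S = 28.66): V_d = e^(−0.01)·[0.4751·0.0000 + 0.5249·7.5388] = 3.9176
Node 0 (S = 35): V_0 = e^(−0.01)·[0.4751·0.0000 + 0.5249·3.9176] = 2.0358

€2.04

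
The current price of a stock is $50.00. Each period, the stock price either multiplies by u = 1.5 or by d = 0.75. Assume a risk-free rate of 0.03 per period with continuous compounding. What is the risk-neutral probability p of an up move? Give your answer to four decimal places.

Risk-neutral probability p = (e^0.03 − 0.75)/(1.5 − 0.75) = 0.2805/0.7500 = 0.3739

p = 0.3739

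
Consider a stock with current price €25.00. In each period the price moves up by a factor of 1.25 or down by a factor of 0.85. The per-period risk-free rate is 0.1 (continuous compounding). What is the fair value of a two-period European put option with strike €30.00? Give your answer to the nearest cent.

€2.58

Risk-neutral probability p = (e^0.1 − 0.85)/(1.25 − 0.85) = 0.2552/0.4000 = 0.6379
Terminal stock prices: S_uu = 39.06, S_ud = 26.56, S_dd = 18.06
Terminal payoffs (K − S): max(-9.062, 0) = 0, max(3.438, 0) = 3.438, max(11.94, 0) = 11.94
Node u (S = 31.25): V_u = e^(−0.1)·[0.6379·0.0000 + 0.3621·3.4375] = 1.1262
Node d (S = 21.25): V_d = e^(−0.1)·[0.6379·3.4375 + 0.3621·11.9375] = 5.8951
Node 0 (S = 25): V_0 = e^(−0.1)·[0.6379·1.1262 + 0.3621·5.8951] = 2.5814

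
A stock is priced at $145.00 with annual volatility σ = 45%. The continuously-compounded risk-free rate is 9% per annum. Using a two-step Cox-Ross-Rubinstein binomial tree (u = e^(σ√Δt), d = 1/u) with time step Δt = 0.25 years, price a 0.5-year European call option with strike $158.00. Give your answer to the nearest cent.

CRR parameters: u = e^(σ√Δt) = e^(0.45·√0.25) = 1.2523, d = 1/u = 0.7985
Per-period rate: rΔt = 0.09·0.25 = 0.0225, so R = e^0.0225 = 1.0228
Risk-neutral probability p = (e^0.0225 − 0.7985)/(1.2523 − 0.7985) = 0.2242/0.4538 = 0.4941
Terminal stock prices: S_uu = 227.4, S_ud = 145, S_dd = 92.46
Terminal payoffs (S − K): max(69.41, 0) = 69.41, max(-13, 0) = 0, max(-65.54, 0) = 0
Node u (S = 181.6): V_u = e^(−0.0225)·[0.4941·69.4053 + 0.5059·0.0000] = 33.5321
Node d (S = 115.8): V_d = e^(−0.0225)·[0.4941·0.0000 + 0.5059·0.0000] = 0.0000
Node 0 (S = 145): V_0 = e^(−0.0225)·[0.4941·33.5321 + 0.5059·0.0000] = 16.2005

$16.20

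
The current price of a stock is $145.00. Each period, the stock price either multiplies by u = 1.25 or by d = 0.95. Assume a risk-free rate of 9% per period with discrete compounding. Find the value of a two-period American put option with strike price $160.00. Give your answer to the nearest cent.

Risk-neutral probability p = (1 + 0.09 − 0.95)/(1.25 − 0.95) = 0.1400/0.3000 = 0.4667
Terminal stock prices: S_uu = 226.6, S_ud = 172.2, S_dd = 130.9
Terminal payoffs (K − S): max(-66.56, 0) = 0, max(-12.19, 0) = 0, max(29.14, 0) = 29.14
Node u (S = 181.2): continuation = 1/1.09·[0.4667·0.0000 + 0.5333·0.0000] = 0.0000; exercise value = 0.0000 ≤ continuation, so V_u = 0.0000
Node d (S = 137.8): continuation = 1/1.09·[0.4667·0.0000 + 0.5333·29.1375] = 14.2569; exercise value = 22.2500 > continuation, so V_d = 22.2500 (exercise)
Node 0 (S = 145): continuation = 1/1.09·[0.4667·0.0000 + 0.5333·22.2500] = 10.8869; exercise value = 15.0000 > continuation, so V_0 = 15.0000 (exercise)

$15.00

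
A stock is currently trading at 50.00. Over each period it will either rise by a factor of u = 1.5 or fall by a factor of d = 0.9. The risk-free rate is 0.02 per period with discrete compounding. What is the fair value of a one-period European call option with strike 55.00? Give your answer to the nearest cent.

3.92

Risk-neutral probability p = (1 + 0.02 − 0.9)/(1.5 − 0.9) = 0.1200/0.6000 = 0.2000
Terminal stock prices: S_u = 75, S_d = 45
Terminal payoffs (S − K): max(20, 0) = 20, max(-10, 0) = 0
Node 0 (S = 50): V_0 = 1/1.02·[0.2000·20.0000 + 0.8000·0.0000] = 3.9216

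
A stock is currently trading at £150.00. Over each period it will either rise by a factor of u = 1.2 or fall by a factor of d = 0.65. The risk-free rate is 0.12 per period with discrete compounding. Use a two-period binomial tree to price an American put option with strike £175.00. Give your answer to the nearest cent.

£25.00

Risk-neutral probability p = (1 + 0.12 − 0.65)/(1.2 − 0.65) = 0.4700/0.5500 = 0.8545
Terminal stock prices: S_uu = 216, S_ud = 117, S_dd = 63.38
Terminal payoffs (K − S): max(-41, 0) = 0, max(58, 0) = 58, max(111.6, 0) = 111.6
Node u (S = 180): continuation = 1/1.12·[0.8545·0.0000 + 0.1455·58.0000] = 7.5325; exercise value = 0.0000 ≤ continuation, so V_u = 7.5325
Node d (S = 97.5): continuation = 1/1.12·[0.8545·58.0000 + 0.1455·111.6250] = 58.7500; exercise value = 77.5000 > continuation, so V_d = 77.5000 (exercise)
Node 0 (S = 150): continuation = 1/1.12·[0.8545·7.5325 + 0.1455·77.5000] = 15.8121; exercise value = 25.0000 > continuation, so V_0 = 25.0000 (exercise)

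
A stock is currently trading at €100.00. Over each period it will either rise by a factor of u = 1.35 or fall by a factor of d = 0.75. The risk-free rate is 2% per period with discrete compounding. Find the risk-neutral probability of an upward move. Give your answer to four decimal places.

p = 0.4500

Risk-neutral probability p = (1 + 0.02 − 0.75)/(1.35 − 0.75) = 0.2700/0.6000 = 0.4500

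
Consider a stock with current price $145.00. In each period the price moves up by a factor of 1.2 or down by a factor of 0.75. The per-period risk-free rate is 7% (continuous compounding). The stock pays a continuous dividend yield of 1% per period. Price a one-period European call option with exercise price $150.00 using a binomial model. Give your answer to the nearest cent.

$15.51

Per-period risk-free factor R = e^0.07 = 1.0725; dividend-adjusted growth = e^(0.07−0.01) = 1.0618.
Risk-neutral probability p = (1.0618 − 0.75)/(1.2 − 0.75) = 0.3118/0.4500 = 0.6930
Terminal stock prices: S_u = 174, S_d = 108.8
Terminal payoffs (S − K): max(24, 0) = 24, max(-41.25, 0) = 0
Node 0 (S = 145): V_0 = e^(−0.07)·[0.6930·24.0000 + 0.3070·0.0000] = 15.5069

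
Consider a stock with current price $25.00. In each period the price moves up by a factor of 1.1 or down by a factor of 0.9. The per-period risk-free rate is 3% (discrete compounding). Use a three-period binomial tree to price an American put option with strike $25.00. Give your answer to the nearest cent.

Risk-neutral probability p = (1 + 0.03 − 0.9)/(1.1 − 0.9) = 0.1300/0.2000 = 0.6500
Terminal stock prices: S_uuu = 33.28, S_uud = 27.23, S_udd = 22.28, S_ddd = 18.23
Terminal payoffs (K − S): max(-8.275, 0) = 0, max(-2.225, 0) = 0, max(2.725, 0) = 2.725, max(6.775, 0) = 6.775
Node uu (S = 30.25): continuation = 1/1.03·[0.6500·0.0000 + 0.3500·0.0000] = 0.0000; exercise value = 0.0000 ≤ continuation, so V_uu = 0.0000
Node ud (S = 24.75): continuation = 1/1.03·[0.6500·0.0000 + 0.3500·2.7250] = 0.9260; exercise value = 0.2500 ≤ continuation, so V_ud = 0.9260
Node dd (S = 20.25): continuation = 1/1.03·[0.6500·2.7250 + 0.3500·6.7750] = 4.0218; exercise value = 4.7500 > continuation, so V_dd = 4.7500 (exercise)
Node u (S = 27.5): continuation = 1/1.03·[0.6500·0.0000 + 0.3500·0.9260] = 0.3147; exercise value = 0.0000 ≤ continuation, so V_u = 0.3147
Node d (S = 22.5): continuation = 1/1.03·[0.6500·0.9260 + 0.3500·4.7500] = 2.1984; exercise value = 2.5000 > continuation, so V_d = 2.5000 (exercise)
Node 0 (S = 25): continuation = 1/1.03·[0.6500·0.3147 + 0.3500·2.5000] = 1.0481; exercise value = 0.0000 ≤ continuation, so V_0 = 1.0481

$1.05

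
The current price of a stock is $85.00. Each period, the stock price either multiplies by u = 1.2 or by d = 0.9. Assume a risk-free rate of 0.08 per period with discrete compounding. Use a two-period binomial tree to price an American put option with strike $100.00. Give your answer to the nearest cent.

$15.00

Risk-neutral probability p = (1 + 0.08 − 0.9)/(1.2 − 0.9) = 0.1800/0.3000 = 0.6000
Terminal stock prices: S_uu = 122.4, S_ud = 91.8, S_dd = 68.85
Terminal payoffs (K − S): max(-22.4, 0) = 0, max(8.2, 0) = 8.2, max(31.15, 0) = 31.15
Node u (S = 102): continuation = 1/1.08·[0.6000·0.0000 + 0.4000·8.2000] = 3.0370; exercise value = 0.0000 ≤ continuation, so V_u = 3.0370
Node d (S = 76.5): continuation = 1/1.08·[0.6000·8.2000 + 0.4000·31.1500] = 16.0926; exercise value = 23.5000 > continuation, so V_d = 23.5000 (exercise)
Node 0 (S = 85): continuation = 1/1.08·[0.6000·3.0370 + 0.4000·23.5000] = 10.3909; exercise value = 15.0000 > continuation, so V_0 = 15.0000 (exercise)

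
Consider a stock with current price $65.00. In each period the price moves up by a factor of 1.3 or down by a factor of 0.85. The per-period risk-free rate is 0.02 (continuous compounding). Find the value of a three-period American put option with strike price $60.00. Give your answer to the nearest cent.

$4.84

Risk-neutral probability p = (e^0.02 − 0.85)/(1.3 − 0.85) = 0.1702/0.4500 = 0.3782
Terminal stock prices: S_uuu = 142.8, S_uud = 93.37, S_udd = 61.05, S_ddd = 39.92
Terminal payoffs (K − S): max(-82.81, 0) = 0, max(-33.37, 0) = 0, max(-1.051, 0) = 0, max(20.08, 0) = 20.08
Node uu (S = 109.9): continuation = e^(−0.02)·[0.3782·0.0000 + 0.6218·0.0000] = 0.0000; exercise value = 0.0000 ≤ continuation, so V_uu = 0.0000
Node ud (S = 71.83): continuation = e^(−0.02)·[0.3782·0.0000 + 0.6218·0.0000] = 0.0000; exercise value = 0.0000 ≤ continuation, so V_ud = 0.0000
Node dd (S = 46.96): continuation = e^(−0.02)·[0.3782·0.0000 + 0.6218·20.0819] = 12.2392; exercise value = 13.0375 > continuation, so V_dd = 13.0375 (exercise)
Node u (S = 84.5): continuation = e^(−0.02)·[0.3782·0.0000 + 0.6218·0.0000] = 0.0000; exercise value = 0.0000 ≤ continuation, so V_u = 0.0000
Node d (S = 55.25): continuation = e^(−0.02)·[0.3782·0.0000 + 0.6218·13.0375] = 7.9459; exercise value = 4.7500 ≤ continuation, so V_d = 7.9459
Node 0 (S = 65): continuation = e^(−0.02)·[0.3782·0.0000 + 0.6218·7.9459] = 4.8427; exercise value = 0.0000 ≤ continuation, so V_0 = 4.8427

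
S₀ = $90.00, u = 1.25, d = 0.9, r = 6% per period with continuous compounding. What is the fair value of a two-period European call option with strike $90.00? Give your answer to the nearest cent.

Risk-neutral probability p = (e^0.06 − 0.9)/(1.25 − 0.9) = 0.1618/0.3500 = 0.4624
Terminal stock prices: S_uu = 140.6, S_ud = 101.2, S_dd = 72.9
Terminal payoffs (S − K): max(50.62, 0) = 50.62, max(11.25, 0) = 11.25, max(-17.1, 0) = 0
Node u (S = 112.5): V_u = e^(−0.06)·[0.4624·50.6250 + 0.5376·11.2500] = 27.7412
Node d (S = 81): V_d = e^(−0.06)·[0.4624·11.2500 + 0.5376·0.0000] = 4.8990
Node 0 (S = 90): V_0 = e^(−0.06)·[0.4624·27.7412 + 0.5376·4.8990] = 14.5606

$14.56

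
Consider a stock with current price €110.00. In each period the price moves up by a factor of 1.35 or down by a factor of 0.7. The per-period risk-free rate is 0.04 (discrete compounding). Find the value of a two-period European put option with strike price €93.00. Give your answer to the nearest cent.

€8.22

Risk-neutral probability p = (1 + 0.04 − 0.7)/(1.35 − 0.7) = 0.3400/0.6500 = 0.5231
Terminal stock prices: S_uu = 200.5, S_ud = 103.9, S_dd = 53.9
Terminal payoffs (K − S): max(-107.5, 0) = 0, max(-10.95, 0) = 0, max(39.1, 0) = 39.1
Node u (S = 148.5): V_u = 1/1.04·[0.5231·0.0000 + 0.4769·0.0000] = 0.0000
Node d (S = 77): V_d = 1/1.04·[0.5231·0.0000 + 0.4769·39.1000] = 17.9305
Node 0 (S = 110): V_0 = 1/1.04·[0.5231·0.0000 + 0.4769·17.9305] = 8.2226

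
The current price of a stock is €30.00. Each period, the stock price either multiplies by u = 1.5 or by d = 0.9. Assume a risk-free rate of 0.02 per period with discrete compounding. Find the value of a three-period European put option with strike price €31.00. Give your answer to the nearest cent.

Risk-neutral probability p = (1 + 0.02 − 0.9)/(1.5 − 0.9) = 0.1200/0.6000 = 0.2000
Terminal stock prices: S_uuu = 101.2, S_uud = 60.75, S_udd = 36.45, S_ddd = 21.87
Terminal payoffs (K − S): max(-70.25, 0) = 0, max(-29.75, 0) = 0, max(-5.45, 0) = 0, max(9.13, 0) = 9.13
Node uu (S = 67.5): V_uu = 1/1.02·[0.2000·0.0000 + 0.8000·0.0000] = 0.0000
Node ud (S = 40.5): V_ud = 1/1.02·[0.2000·0.0000 + 0.8000·0.0000] = 0.0000
Node dd (S = 24.3): V_dd = 1/1.02·[0.2000·0.0000 + 0.8000·9.1300] = 7.1608
Node u (S = 45): V_u = 1/1.02·[0.2000·0.0000 + 0.8000·0.0000] = 0.0000
Node d (S = 27): V_d = 1/1.02·[0.2000·0.0000 + 0.8000·7.1608] = 5.6163
Node 0 (S = 30): V_0 = 1/1.02·[0.2000·0.0000 + 0.8000·5.6163] = 4.4049

€4.40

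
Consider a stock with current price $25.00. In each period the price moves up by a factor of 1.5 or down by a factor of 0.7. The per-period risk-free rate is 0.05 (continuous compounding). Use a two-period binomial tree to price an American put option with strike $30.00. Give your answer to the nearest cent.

$7.51

Risk-neutral probability p = (e^0.05 − 0.7)/(1.5 − 0.7) = 0.3513/0.8000 = 0.4391
Terminal stock prices: S_uu = 56.25, S_ud = 26.25, S_dd = 12.25
Terminal payoffs (K − S): max(-26.25, 0) = 0, max(3.75, 0) = 3.75, max(17.75, 0) = 17.75
Node u (S = 37.5): continuation = e^(−0.05)·[0.4391·0.0000 + 0.5609·3.7500] = 2.0008; exercise value = 0.0000 ≤ continuation, so V_u = 2.0008
Node d (S = 17.5): continuation = e^(−0.05)·[0.4391·3.7500 + 0.5609·17.7500] = 11.0369; exercise value = 12.5000 > continuation, so V_d = 12.5000 (exercise)
Node 0 (S = 25): continuation = e^(−0.05)·[0.4391·2.0008 + 0.5609·12.5000] = 7.5051; exercise value = 5.0000 ≤ continuation, so V_0 = 7.5051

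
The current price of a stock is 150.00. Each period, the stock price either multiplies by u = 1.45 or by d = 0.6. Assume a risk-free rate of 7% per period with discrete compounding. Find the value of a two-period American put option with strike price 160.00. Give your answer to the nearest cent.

Risk-neutral probability p = (1 + 0.07 − 0.6)/(1.45 − 0.6) = 0.4700/0.8500 = 0.5529
Terminal stock prices: S_uu = 315.4, S_ud = 130.5, S_dd = 54
Terminal payoffs (K − S): max(-155.4, 0) = 0, max(29.5, 0) = 29.5, max(106, 0) = 106
Node u (S = 217.5): continuation = 1/1.07·[0.5529·0.0000 + 0.4471·29.5000] = 12.3255; exercise value = 0.0000 ≤ continuation, so V_u = 12.3255
Node d (S = 90): continuation = 1/1.07·[0.5529·29.5000 + 0.4471·106.0000] = 59.5327; exercise value = 70.0000 > continuation, so V_d = 70.0000 (exercise)
Node 0 (S = 150): continuation = 1/1.07·[0.5529·12.3255 + 0.4471·70.0000] = 35.6162; exercise value = 10.0000 ≤ continuation, so V_0 = 35.6162

35.62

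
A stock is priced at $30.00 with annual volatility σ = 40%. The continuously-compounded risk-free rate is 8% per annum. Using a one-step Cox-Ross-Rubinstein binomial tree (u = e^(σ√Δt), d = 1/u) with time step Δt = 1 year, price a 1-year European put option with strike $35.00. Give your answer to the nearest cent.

CRR parameters: u = e^(σ√Δt) = e^(0.4·√1) = 1.4918, d = 1/u = 0.6703
Per-period rate: rΔt = 0.08·1 = 0.08, so R = e^0.08 = 1.0833
Risk-neutral probability p = (e^0.08 − 0.6703)/(1.4918 − 0.6703) = 0.4130/0.8215 = 0.5027
Terminal stock prices: S_u = 44.75, S_d = 20.11
Terminal payoffs (K − S): max(-9.755, 0) = 0, max(14.89, 0) = 14.89
Node 0 (S = 30): V_0 = e^(−0.08)·[0.5027·0.0000 + 0.4973·14.8904] = 6.8357

$6.84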